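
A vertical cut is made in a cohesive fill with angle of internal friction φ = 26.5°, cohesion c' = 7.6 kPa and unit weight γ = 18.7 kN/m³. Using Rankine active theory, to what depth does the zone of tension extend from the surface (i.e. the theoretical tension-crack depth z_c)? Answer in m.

K_a = tan²(45° − 26.5°/2) = 0.3829; √K_a = 0.6188.
The active pressure is zero where K_a γ z = 2c√K_a, so z_c = 2c/(γ√K_a) = 2×7.6/(18.7×0.6188) = 1.314 m.

1.31 m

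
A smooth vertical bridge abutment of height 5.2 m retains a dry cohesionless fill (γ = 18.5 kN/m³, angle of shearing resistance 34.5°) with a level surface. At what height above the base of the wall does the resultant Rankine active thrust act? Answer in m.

K_a = 0.2768.
The pressure distribution is triangular, so the resultant acts at H/3 above the base = 5.2/3 = 1.733 m.

1.73 m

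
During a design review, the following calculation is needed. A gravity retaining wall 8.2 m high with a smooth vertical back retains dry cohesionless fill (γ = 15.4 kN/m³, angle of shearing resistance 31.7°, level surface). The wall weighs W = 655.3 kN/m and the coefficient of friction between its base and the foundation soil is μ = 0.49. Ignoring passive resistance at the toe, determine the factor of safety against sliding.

K_a = tan²(45° − 31.7°/2) = 0.3111.
P_a = ½K_aγH² = 0.5×0.3111×15.4×8.2² = 161.1 kN/m, acting at H/3 = 2.733 m above the base.
FS_sliding = μW / P_a = 0.49×655.3 / 161.1 = 1.994.

1.99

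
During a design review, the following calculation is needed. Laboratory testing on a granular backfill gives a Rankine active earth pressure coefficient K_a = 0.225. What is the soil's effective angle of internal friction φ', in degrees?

K_a = tan²(45° − φ/2) ⇒ 45° − φ/2 = arctan(√0.225) = 25.38°.
φ = 2(45° − 25.38°) = 39.25°.

39.2°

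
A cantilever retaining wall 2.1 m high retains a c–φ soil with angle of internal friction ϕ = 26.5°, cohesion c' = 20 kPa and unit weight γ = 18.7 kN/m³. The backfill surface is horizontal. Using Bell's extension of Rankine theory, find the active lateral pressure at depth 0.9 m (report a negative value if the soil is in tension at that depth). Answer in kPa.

K_a = (1 − sin φ)/(1 + sin φ) = 0.3829.
σ_a = K_a γ z − 2c√K_a = 0.3829×18.7×0.9 − 2×20×0.6188 = -18.31 kPa.

-18.3 kPa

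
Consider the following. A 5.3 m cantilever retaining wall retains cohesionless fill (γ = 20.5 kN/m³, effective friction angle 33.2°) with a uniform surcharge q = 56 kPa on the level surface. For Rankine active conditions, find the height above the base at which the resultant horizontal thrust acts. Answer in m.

2.22 m

K_a = 0.2924.
Triangular part P₁ = ½K_aγH² = 84.18 at H/3 = 1.767 m; rectangular part P₂ = K_a q H = 86.77 at H/2 = 2.650 m.
ȳ = (P₁·1.767 + P₂·2.650)/(P₁+P₂) = 2.215 m.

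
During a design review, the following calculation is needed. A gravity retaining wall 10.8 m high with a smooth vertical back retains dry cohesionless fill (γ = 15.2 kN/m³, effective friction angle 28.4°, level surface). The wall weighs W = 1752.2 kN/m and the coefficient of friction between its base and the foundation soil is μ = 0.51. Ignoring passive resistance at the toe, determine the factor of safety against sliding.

K_a = tan²(45° − 28.4°/2) = 0.3554.
P_a = ½K_aγH² = 0.5×0.3554×15.2×10.8² = 315.0 kN/m, acting at H/3 = 3.600 m above the base.
FS_sliding = μW / P_a = 0.51×1752.2 / 315.0 = 2.837.

2.84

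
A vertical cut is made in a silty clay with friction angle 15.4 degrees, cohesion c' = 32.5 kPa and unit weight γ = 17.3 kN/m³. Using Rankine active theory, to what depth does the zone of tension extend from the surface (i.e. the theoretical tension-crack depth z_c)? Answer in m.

4.93 m

K_a = tan²(45° − 15.4°/2) = 0.5803; √K_a = 0.7618.
The active pressure is zero where K_a γ z = 2c√K_a, so z_c = 2c/(γ√K_a) = 2×32.5/(17.3×0.7618) = 4.932 m.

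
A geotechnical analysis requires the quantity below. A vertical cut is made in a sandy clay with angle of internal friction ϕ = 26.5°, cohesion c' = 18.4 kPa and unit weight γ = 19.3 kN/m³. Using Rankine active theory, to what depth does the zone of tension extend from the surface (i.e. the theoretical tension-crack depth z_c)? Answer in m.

K_a = tan²(45° − 26.5°/2) = 0.3829; √K_a = 0.6188.
The active pressure is zero where K_a γ z = 2c√K_a, so z_c = 2c/(γ√K_a) = 2×18.4/(19.3×0.6188) = 3.081 m.

3.08 m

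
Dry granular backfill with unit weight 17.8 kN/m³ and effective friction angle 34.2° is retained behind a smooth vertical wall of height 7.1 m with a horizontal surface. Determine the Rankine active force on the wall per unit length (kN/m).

K_a = tan²(45° − φ/2) = 0.2803.
P_a = ½ K_a γ H² = 0.5 × 0.2803 × 17.8 × 7.1² = 125.8 kN/m.

126 kN/m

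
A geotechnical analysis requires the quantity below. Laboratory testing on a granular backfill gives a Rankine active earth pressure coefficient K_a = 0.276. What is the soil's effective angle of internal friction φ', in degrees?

34.6°

K_a = tan²(45° − φ/2) ⇒ 45° − φ/2 = arctan(√0.276) = 27.72°.
φ = 2(45° − 27.72°) = 34.57°.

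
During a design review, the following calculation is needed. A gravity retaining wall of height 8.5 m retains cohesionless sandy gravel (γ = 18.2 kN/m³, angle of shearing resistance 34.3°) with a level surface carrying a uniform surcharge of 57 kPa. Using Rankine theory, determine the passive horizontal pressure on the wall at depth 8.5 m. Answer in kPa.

K_p = (1 + sin φ)/(1 − sin φ) = 3.582.
σ_v = γz + q = 18.2 × 8.5 + 57 = 211.7 kPa.
σ_h = K_p σ_v = 3.582 × 211.7 = 758.3 kPa.

758 kPa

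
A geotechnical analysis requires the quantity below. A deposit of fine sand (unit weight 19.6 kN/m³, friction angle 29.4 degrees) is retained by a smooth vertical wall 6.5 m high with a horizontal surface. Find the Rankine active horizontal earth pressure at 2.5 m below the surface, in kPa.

16.7 kPa

K_a = (1 − sin φ)/(1 + sin φ) = 0.3415.
σ_h = K_a γ z = 0.3415 × 19.6 × 2.5 = 16.73 kPa.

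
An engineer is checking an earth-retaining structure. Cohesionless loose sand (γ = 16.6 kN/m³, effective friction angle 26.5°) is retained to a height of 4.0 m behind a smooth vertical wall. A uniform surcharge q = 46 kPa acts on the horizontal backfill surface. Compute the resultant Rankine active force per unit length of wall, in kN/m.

121 kN/m

K_a = tan²(45° − φ/2) = 0.3829.
Soil triangle: ½ K_a γ H² = 0.5×0.3829×16.6×4.0² = 50.85 kN/m.
Surcharge rectangle: K_a q H = 0.3829×46×4.0 = 70.46 kN/m.
Total = 50.85 + 70.46 = 121.3 kN/m.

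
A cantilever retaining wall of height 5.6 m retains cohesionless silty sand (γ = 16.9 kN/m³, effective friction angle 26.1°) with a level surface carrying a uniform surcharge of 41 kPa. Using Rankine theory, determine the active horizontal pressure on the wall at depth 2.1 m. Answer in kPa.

K_a = (1 − sin φ)/(1 + sin φ) = 0.3889.
σ_v = γz + q = 16.9 × 2.1 + 41 = 76.49 kPa.
σ_h = K_a σ_v = 0.3889 × 76.49 = 29.75 kPa.

29.8 kPa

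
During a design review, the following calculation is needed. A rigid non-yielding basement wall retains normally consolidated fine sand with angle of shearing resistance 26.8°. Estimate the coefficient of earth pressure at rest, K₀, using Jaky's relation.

K₀ = 1 − sin φ' = 1 − sin 26.8° = 0.5491.

0.549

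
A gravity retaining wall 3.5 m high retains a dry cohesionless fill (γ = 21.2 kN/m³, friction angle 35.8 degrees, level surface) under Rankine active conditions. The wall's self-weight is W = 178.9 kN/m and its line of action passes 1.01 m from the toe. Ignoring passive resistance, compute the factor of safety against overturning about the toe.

K_a = tan²(45° − 35.8°/2) = 0.2619.
P_a = ½K_aγH² = 0.5×0.2619×21.2×3.5² = 34.00 kN/m, acting at H/3 = 1.167 m above the base.
Overturning moment M_o = P_a × H/3 = 34.00 × 1.167 = 39.67.
Resisting moment M_r = W × 1.01 = 178.9 × 1.01 = 180.7.
FS_overturning = M_r/M_o = 180.7/39.67 = 4.555.

4.55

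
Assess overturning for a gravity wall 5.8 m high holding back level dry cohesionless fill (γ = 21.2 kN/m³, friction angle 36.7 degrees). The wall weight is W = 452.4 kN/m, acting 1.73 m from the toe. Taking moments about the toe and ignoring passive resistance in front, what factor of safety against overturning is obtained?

K_a = tan²(45° − 36.7°/2) = 0.2519.
P_a = ½K_aγH² = 0.5×0.2519×21.2×5.8² = 89.81 kN/m, acting at H/3 = 1.933 m above the base.
Overturning moment M_o = P_a × H/3 = 89.81 × 1.933 = 173.6.
Resisting moment M_r = W × 1.73 = 452.4 × 1.73 = 782.7.
FS_overturning = M_r/M_o = 782.7/173.6 = 4.508.

4.51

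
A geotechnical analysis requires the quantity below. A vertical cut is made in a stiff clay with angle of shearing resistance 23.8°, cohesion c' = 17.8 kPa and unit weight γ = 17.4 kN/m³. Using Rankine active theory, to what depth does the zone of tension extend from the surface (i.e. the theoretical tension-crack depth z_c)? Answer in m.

3.14 m

K_a = tan²(45° − 23.8°/2) = 0.4250; √K_a = 0.6519.
The active pressure is zero where K_a γ z = 2c√K_a, so z_c = 2c/(γ√K_a) = 2×17.8/(17.4×0.6519) = 3.139 m.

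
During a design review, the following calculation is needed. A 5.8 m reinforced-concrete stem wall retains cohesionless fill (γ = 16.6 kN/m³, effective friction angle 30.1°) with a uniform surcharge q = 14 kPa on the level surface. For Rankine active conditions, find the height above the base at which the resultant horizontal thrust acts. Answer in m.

2.15 m

K_a = 0.3320.
Triangular part P₁ = ½K_aγH² = 92.70 at H/3 = 1.933 m; rectangular part P₂ = K_a q H = 26.96 at H/2 = 2.900 m.
ȳ = (P₁·1.933 + P₂·2.900)/(P₁+P₂) = 2.151 m.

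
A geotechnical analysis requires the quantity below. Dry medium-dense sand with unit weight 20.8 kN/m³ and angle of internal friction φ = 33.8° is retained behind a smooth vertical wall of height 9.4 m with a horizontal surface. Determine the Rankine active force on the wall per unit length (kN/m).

262 kN/m

K_a = tan²(45° − φ/2) = 0.2851.
P_a = ½ K_a γ H² = 0.5 × 0.2851 × 20.8 × 9.4² = 262.0 kN/m.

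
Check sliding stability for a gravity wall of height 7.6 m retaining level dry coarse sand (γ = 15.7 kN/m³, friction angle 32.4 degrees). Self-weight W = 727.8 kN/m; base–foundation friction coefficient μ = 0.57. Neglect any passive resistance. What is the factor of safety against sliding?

3.03

K_a = tan²(45° − 32.4°/2) = 0.3022.
P_a = ½K_aγH² = 0.5×0.3022×15.7×7.6² = 137.0 kN/m, acting at H/3 = 2.533 m above the base.
FS_sliding = μW / P_a = 0.57×727.8 / 137.0 = 3.027.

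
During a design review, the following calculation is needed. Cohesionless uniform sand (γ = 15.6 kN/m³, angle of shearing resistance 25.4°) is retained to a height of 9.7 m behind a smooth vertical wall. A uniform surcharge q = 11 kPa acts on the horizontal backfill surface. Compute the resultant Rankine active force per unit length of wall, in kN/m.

K_a = tan²(45° − φ/2) = 0.3996.
Soil triangle: ½ K_a γ H² = 0.5×0.3996×15.6×9.7² = 293.3 kN/m.
Surcharge rectangle: K_a q H = 0.3996×11×9.7 = 42.64 kN/m.
Total = 293.3 + 42.64 = 335.9 kN/m.

336 kN/m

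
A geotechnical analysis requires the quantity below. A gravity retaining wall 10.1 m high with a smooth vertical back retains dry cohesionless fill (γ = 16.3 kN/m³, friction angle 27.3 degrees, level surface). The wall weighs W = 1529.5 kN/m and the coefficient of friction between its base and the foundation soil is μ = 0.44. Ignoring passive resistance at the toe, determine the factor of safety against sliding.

K_a = tan²(45° − 27.3°/2) = 0.3711.
P_a = ½K_aγH² = 0.5×0.3711×16.3×10.1² = 308.6 kN/m, acting at H/3 = 3.367 m above the base.
FS_sliding = μW / P_a = 0.44×1529.5 / 308.6 = 2.181.

2.18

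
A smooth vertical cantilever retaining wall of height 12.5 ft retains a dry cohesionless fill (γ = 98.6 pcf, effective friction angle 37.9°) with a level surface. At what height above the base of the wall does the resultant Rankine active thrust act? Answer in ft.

4.17 ft

K_a = 0.2389.
The pressure distribution is triangular, so the resultant acts at H/3 above the base = 12.5/3 = 4.167 ft.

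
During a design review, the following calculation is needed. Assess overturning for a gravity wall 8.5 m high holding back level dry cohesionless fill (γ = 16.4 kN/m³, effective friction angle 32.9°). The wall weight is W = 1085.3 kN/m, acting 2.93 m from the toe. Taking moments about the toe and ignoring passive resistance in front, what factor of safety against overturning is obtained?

6.40

K_a = tan²(45° − 32.9°/2) = 0.2960.
P_a = ½K_aγH² = 0.5×0.2960×16.4×8.5² = 175.4 kN/m, acting at H/3 = 2.833 m above the base.
Overturning moment M_o = P_a × H/3 = 175.4 × 2.833 = 496.9.
Resisting moment M_r = W × 2.93 = 1085.3 × 2.93 = 3180.
FS_overturning = M_r/M_o = 3180/496.9 = 6.399.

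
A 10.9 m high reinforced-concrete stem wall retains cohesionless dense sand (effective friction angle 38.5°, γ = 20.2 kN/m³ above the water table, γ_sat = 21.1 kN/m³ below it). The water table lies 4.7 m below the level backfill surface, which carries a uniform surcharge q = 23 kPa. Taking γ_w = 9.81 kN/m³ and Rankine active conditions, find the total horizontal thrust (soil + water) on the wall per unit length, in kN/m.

K_a = tan²(45° − φ/2) = 0.2327.
γ' = 21.1 − 9.81 = 11.29 kN/m³. h₂ = H − d_w = 6.2 m.
σ'_h: at surface K_a·q = 5.351; at WT K_a(q+γd_w) = 27.44; at base K_a(q+γd_w+γ'h₂) = 43.72 kPa.
P₁ = ½(5.351+27.44)×4.7 = 77.06; P₂ = ½(27.44+43.72)×6.2 = 220.6; P_w = ½γ_w h₂² = 188.5.
Total = 77.06+220.6+188.5 = 486.2 kN/m.

486 kN/m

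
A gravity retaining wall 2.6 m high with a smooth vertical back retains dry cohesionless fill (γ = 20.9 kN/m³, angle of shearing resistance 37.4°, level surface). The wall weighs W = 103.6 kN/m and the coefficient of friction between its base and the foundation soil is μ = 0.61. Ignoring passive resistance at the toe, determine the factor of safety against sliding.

3.66

K_a = tan²(45° − 37.4°/2) = 0.2443.
P_a = ½K_aγH² = 0.5×0.2443×20.9×2.6² = 17.26 kN/m, acting at H/3 = 0.8667 m above the base.
FS_sliding = μW / P_a = 0.61×103.6 / 17.26 = 3.662.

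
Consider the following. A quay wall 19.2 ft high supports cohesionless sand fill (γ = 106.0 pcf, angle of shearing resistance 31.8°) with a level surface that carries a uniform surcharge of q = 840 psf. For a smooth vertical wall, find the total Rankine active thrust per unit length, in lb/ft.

11000 lb/ft

K_a = tan²(45° − φ/2) = 0.3098.
Soil triangle: ½ K_a γ H² = 0.5×0.3098×106.0×19.2² = 6053 lb/ft.
Surcharge rectangle: K_a q H = 0.3098×840×19.2 = 4996 lb/ft.
Total = 6053 + 4996 = 11050 lb/ft.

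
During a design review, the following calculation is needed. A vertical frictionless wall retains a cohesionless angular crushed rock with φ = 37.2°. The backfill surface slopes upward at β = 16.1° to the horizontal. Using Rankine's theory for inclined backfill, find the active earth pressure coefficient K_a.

K_a = cos β · (cos β − √(cos²β − cos²φ)) / (cos β + √(cos²β − cos²φ)).
cos β = 0.9608, cos φ = 0.7965, √(cos²β − cos²φ) = 0.5372.
K_a = 0.9608 × (0.9608 − 0.5372)/(0.9608 + 0.5372) = 0.2716.

0.272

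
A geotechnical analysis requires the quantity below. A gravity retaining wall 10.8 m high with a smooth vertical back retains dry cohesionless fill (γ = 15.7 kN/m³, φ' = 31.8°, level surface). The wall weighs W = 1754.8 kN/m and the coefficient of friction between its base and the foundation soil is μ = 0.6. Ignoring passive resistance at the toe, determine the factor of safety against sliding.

K_a = tan²(45° − 31.8°/2) = 0.3098.
P_a = ½K_aγH² = 0.5×0.3098×15.7×10.8² = 283.7 kN/m, acting at H/3 = 3.600 m above the base.
FS_sliding = μW / P_a = 0.6×1754.8 / 283.7 = 3.712.

3.71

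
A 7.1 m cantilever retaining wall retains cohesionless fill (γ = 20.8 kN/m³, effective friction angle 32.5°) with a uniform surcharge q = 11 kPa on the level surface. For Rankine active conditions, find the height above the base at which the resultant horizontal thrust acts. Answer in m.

2.52 m

K_a = 0.3010.
Triangular part P₁ = ½K_aγH² = 157.8 at H/3 = 2.367 m; rectangular part P₂ = K_a q H = 23.51 at H/2 = 3.550 m.
ȳ = (P₁·2.367 + P₂·3.550)/(P₁+P₂) = 2.520 m.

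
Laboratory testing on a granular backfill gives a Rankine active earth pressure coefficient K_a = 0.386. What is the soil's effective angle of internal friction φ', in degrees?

K_a = tan²(45° − φ/2) ⇒ 45° − φ/2 = arctan(√0.386) = 31.85°.
φ = 2(45° − 31.85°) = 26.30°.

26.3°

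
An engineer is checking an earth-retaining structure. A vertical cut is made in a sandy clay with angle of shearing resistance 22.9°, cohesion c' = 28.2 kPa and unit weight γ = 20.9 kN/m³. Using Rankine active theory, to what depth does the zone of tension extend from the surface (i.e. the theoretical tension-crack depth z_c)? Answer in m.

4.07 m

K_a = tan²(45° − 22.9°/2) = 0.4398; √K_a = 0.6631.
The active pressure is zero where K_a γ z = 2c√K_a, so z_c = 2c/(γ√K_a) = 2×28.2/(20.9×0.6631) = 4.069 m.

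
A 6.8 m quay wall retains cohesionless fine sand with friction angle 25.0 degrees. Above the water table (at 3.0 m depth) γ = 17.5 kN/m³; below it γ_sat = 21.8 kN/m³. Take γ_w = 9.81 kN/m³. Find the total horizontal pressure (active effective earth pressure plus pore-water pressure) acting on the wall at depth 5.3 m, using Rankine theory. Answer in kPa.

55.1 kPa

K_a = (1 − sin φ)/(1 + sin φ) = 0.4059.
γ' = 21.8 − 9.81 = 11.99 kN/m³.
Effective vertical stress at 5.3 m: σ'_v = 17.5×3.0 + 11.99×2.30 = 80.08 kPa.
σ'_h = K_a σ'_v = 0.4059 × 80.08 = 32.50 kPa; u = γ_w × 2.30 = 22.56 kPa.
Total σ_h = 32.50 + 22.56 = 55.06 kPa.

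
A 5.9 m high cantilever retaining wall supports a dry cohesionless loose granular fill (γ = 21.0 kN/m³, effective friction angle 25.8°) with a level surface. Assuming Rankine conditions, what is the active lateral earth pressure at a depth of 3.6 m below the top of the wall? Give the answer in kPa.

K_a = (1 − sin φ)/(1 + sin φ) = 0.3935.
σ_h = K_a γ z = 0.3935 × 21.0 × 3.6 = 29.75 kPa.

29.7 kPa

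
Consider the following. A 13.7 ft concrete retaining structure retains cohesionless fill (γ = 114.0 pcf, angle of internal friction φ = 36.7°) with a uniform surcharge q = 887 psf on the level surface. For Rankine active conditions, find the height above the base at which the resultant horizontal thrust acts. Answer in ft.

5.78 ft

K_a = 0.2519.
Triangular part P₁ = ½K_aγH² = 2694 at H/3 = 4.567 ft; rectangular part P₂ = K_a q H = 3061 at H/2 = 6.850 ft.
ȳ = (P₁·4.567 + P₂·6.850)/(P₁+P₂) = 5.781 ft.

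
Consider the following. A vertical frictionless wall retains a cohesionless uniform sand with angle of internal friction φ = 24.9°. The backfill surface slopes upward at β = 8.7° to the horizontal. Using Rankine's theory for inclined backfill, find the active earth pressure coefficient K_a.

0.426

K_a = cos β · (cos β − √(cos²β − cos²φ)) / (cos β + √(cos²β − cos²φ)).
cos β = 0.9885, cos φ = 0.9070, √(cos²β − cos²φ) = 0.3929.
K_a = 0.9885 × (0.9885 − 0.3929)/(0.9885 + 0.3929) = 0.4262.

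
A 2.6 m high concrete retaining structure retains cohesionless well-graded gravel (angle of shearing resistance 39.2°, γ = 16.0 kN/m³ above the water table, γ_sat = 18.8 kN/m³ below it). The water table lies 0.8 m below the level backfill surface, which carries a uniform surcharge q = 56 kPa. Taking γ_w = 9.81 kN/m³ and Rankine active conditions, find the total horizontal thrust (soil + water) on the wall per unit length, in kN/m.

58.4 kN/m

K_a = tan²(45° − φ/2) = 0.2255.
γ' = 18.8 − 9.81 = 8.990 kN/m³. h₂ = H − d_w = 1.8 m.
σ'_h: at surface K_a·q = 12.63; at WT K_a(q+γd_w) = 15.51; at base K_a(q+γd_w+γ'h₂) = 19.16 kPa.
P₁ = ½(12.63+15.51)×0.8 = 11.26; P₂ = ½(15.51+19.16)×1.8 = 31.21; P_w = ½γ_w h₂² = 15.89.
Total = 11.26+31.21+15.89 = 58.35 kN/m.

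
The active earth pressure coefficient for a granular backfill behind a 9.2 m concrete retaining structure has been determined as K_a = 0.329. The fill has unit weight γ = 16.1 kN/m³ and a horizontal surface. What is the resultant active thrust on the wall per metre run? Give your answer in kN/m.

P = ½ K_a γ H² = 0.5 × 0.329 × 16.1 × 9.2² = 224.2 kN/m.

224 kN/m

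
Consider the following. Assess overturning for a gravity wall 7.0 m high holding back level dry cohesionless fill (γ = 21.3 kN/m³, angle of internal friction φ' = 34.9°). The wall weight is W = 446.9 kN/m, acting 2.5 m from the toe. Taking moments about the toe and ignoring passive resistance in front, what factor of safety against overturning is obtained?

3.37

K_a = tan²(45° − 34.9°/2) = 0.2721.
P_a = ½K_aγH² = 0.5×0.2721×21.3×7.0² = 142.0 kN/m, acting at H/3 = 2.333 m above the base.
Overturning moment M_o = P_a × H/3 = 142.0 × 2.333 = 331.4.
Resisting moment M_r = W × 2.5 = 446.9 × 2.5 = 1117.
FS_overturning = M_r/M_o = 1117/331.4 = 3.372.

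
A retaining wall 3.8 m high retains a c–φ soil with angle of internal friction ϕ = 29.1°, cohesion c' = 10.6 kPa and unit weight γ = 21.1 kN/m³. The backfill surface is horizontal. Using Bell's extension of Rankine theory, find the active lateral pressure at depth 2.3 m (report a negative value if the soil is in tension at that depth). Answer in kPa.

K_a = (1 − sin φ)/(1 + sin φ) = 0.3456.
σ_a = K_a γ z − 2c√K_a = 0.3456×21.1×2.3 − 2×10.6×0.5879 = 4.309 kPa.

4.31 kPa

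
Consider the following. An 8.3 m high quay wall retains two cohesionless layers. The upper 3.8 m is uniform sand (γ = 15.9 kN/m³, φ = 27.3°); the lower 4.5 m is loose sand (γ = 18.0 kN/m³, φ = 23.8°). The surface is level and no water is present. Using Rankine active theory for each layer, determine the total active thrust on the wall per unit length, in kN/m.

236 kN/m

K_a1 = tan²(45°−27.3°/2) = 0.3711; K_a2 = tan²(45°−23.8°/2) = 0.4250.
Layer 1: σ at base = K_a1 γ₁ h₁ = 22.42 kPa; P₁ = ½×22.42×3.8 = 42.61.
Layer 2: σ_v at top = γ₁h₁ = 60.42; σ_h top = K_a2×60.42 = 25.68; σ_h base = K_a2×(60.42+18.0×4.5) = 60.10.
P₂ = ½(25.68+60.10)×4.5 = 193.0. Total P_a = 42.61+193.0 = 235.6 kN/m.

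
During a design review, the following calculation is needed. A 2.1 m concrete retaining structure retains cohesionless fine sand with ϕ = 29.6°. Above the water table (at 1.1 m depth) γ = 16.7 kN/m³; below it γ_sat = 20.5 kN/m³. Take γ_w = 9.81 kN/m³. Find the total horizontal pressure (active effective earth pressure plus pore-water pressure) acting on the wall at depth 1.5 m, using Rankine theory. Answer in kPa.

K_a = (1 − sin φ)/(1 + sin φ) = 0.3387.
γ' = 20.5 − 9.81 = 10.69 kN/m³.
Effective vertical stress at 1.5 m: σ'_v = 16.7×1.1 + 10.69×0.400 = 22.65 kPa.
σ'_h = K_a σ'_v = 0.3387 × 22.65 = 7.671 kPa; u = γ_w × 0.400 = 3.924 kPa.
Total σ_h = 7.671 + 3.924 = 11.60 kPa.

11.6 kPa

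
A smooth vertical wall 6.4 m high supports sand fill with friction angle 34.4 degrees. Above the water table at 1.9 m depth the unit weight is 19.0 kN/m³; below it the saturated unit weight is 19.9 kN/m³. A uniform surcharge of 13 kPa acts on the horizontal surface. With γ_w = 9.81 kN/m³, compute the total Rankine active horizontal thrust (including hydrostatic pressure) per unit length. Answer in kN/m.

206 kN/m

K_a = tan²(45° − φ/2) = 0.2780.
γ' = 19.9 − 9.81 = 10.09 kN/m³. h₂ = H − d_w = 4.5 m.
σ'_h: at surface K_a·q = 3.614; at WT K_a(q+γd_w) = 13.65; at base K_a(q+γd_w+γ'h₂) = 26.27 kPa.
P₁ = ½(3.614+13.65)×1.9 = 16.40; P₂ = ½(13.65+26.27)×4.5 = 89.82; P_w = ½γ_w h₂² = 99.33.
Total = 16.40+89.82+99.33 = 205.5 kN/m.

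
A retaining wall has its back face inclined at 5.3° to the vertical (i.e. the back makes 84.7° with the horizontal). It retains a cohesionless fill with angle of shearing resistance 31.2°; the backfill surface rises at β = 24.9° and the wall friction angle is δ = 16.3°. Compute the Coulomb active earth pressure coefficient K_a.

0.516

K_a = sin²(α+φ) / [sin²α · sin(α−δ) · (1 + √{sin(φ+δ)sin(φ−β) / (sin(α−δ)sin(α+β))})²].
With α = 84.7°, φ = 31.2°, δ = 16.3°, β = 24.9°: K_a = 0.5163.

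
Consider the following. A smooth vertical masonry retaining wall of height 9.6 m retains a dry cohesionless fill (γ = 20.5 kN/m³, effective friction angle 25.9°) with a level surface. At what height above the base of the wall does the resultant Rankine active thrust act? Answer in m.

K_a = 0.3920.
The pressure distribution is triangular, so the resultant acts at H/3 above the base = 9.6/3 = 3.200 m.

3.20 m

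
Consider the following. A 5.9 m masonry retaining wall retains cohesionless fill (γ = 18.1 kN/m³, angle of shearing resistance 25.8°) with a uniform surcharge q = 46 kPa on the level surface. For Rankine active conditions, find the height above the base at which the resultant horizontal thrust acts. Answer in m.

2.42 m

K_a = 0.3935.
Triangular part P₁ = ½K_aγH² = 124.0 at H/3 = 1.967 m; rectangular part P₂ = K_a q H = 106.8 at H/2 = 2.950 m.
ȳ = (P₁·1.967 + P₂·2.950)/(P₁+P₂) = 2.422 m.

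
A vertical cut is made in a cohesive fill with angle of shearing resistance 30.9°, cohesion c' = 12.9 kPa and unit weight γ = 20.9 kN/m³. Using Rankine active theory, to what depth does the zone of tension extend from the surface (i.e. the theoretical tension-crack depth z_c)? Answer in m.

K_a = tan²(45° − 30.9°/2) = 0.3214; √K_a = 0.5669.
The active pressure is zero where K_a γ z = 2c√K_a, so z_c = 2c/(γ√K_a) = 2×12.9/(20.9×0.5669) = 2.177 m.

2.18 m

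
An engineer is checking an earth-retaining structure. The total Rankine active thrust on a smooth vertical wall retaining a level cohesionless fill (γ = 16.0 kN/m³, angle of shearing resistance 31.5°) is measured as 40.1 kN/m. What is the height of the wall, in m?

K_a = 0.3136. P_a = ½ K_a γ H² ⇒ H = √(2P_a/(K_a γ)).
H = √(2×40.1/(0.3136×16.0)) = 3.998 m.

4.00 m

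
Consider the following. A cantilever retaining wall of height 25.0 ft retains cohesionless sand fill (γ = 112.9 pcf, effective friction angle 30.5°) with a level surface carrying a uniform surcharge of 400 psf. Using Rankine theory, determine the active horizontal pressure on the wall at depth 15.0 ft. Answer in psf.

684 psf

K_a = (1 − sin φ)/(1 + sin φ) = 0.3267.
σ_v = γz + q = 112.9 × 15.0 + 400 = 2094 psf.
σ_h = K_a σ_v = 0.3267 × 2094 = 683.9 psf.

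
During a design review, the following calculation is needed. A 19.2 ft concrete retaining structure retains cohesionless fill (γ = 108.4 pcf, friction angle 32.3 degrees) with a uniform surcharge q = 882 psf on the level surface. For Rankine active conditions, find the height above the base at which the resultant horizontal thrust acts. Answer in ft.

K_a = 0.3035.
Triangular part P₁ = ½K_aγH² = 6064 at H/3 = 6.400 ft; rectangular part P₂ = K_a q H = 5139 at H/2 = 9.600 ft.
ȳ = (P₁·6.400 + P₂·9.600)/(P₁+P₂) = 7.868 ft.

7.87 ft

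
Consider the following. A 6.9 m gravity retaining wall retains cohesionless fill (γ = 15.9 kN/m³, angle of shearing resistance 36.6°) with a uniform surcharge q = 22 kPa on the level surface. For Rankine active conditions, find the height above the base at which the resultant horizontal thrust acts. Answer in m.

K_a = 0.2530.
Triangular part P₁ = ½K_aγH² = 95.74 at H/3 = 2.300 m; rectangular part P₂ = K_a q H = 38.40 at H/2 = 3.450 m.
ȳ = (P₁·2.300 + P₂·3.450)/(P₁+P₂) = 2.629 m.

2.63 m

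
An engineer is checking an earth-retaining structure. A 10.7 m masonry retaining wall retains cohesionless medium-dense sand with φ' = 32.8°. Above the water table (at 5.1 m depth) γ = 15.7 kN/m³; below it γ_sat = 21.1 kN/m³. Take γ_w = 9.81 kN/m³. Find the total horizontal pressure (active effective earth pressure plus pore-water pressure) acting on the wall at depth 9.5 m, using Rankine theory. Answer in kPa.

81.7 kPa

K_a = (1 − sin φ)/(1 + sin φ) = 0.2973.
γ' = 21.1 − 9.81 = 11.29 kN/m³.
Effective vertical stress at 9.5 m: σ'_v = 15.7×5.1 + 11.29×4.40 = 129.7 kPa.
σ'_h = K_a σ'_v = 0.2973 × 129.7 = 38.57 kPa; u = γ_w × 4.40 = 43.16 kPa.
Total σ_h = 38.57 + 43.16 = 81.73 kPa.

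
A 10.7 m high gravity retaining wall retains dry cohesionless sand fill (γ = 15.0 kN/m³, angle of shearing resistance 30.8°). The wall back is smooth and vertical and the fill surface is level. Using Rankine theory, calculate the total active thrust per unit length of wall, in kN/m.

277 kN/m

K_a = tan²(45° − φ/2) = 0.3227.
P_a = ½ K_a γ H² = 0.5 × 0.3227 × 15.0 × 10.7² = 277.1 kN/m.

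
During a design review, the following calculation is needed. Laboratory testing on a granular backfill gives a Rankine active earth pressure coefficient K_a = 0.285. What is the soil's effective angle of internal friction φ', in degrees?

33.8°

K_a = tan²(45° − φ/2) ⇒ 45° − φ/2 = arctan(√0.285) = 28.10°.
φ = 2(45° − 28.10°) = 33.81°.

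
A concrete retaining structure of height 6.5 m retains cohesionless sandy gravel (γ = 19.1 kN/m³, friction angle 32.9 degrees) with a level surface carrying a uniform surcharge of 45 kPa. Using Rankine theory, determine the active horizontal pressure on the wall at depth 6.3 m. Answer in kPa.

K_a = (1 − sin φ)/(1 + sin φ) = 0.2960.
σ_v = γz + q = 19.1 × 6.3 + 45 = 165.3 kPa.
σ_h = K_a σ_v = 0.2960 × 165.3 = 48.94 kPa.

48.9 kPa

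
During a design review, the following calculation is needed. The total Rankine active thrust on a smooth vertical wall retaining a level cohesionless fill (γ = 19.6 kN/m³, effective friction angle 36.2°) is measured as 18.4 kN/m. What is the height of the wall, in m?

2.70 m

K_a = 0.2574. P_a = ½ K_a γ H² ⇒ H = √(2P_a/(K_a γ)).
H = √(2×18.4/(0.2574×19.6)) = 2.701 m.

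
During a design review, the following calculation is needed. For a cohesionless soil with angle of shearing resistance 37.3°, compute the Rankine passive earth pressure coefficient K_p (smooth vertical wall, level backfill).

K_p = (1 + sin φ)/(1 − sin φ) = tan²(45° + 37.3°/2) = 4.076.

4.08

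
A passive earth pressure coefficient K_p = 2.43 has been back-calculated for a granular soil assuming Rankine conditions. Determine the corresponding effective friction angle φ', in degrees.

K_p = (1+sin φ)/(1−sin φ) ⇒ sin φ = (K_p − 1)/(K_p + 1) = 0.4169.
φ = arcsin(0.4169) = 24.64°.

24.6°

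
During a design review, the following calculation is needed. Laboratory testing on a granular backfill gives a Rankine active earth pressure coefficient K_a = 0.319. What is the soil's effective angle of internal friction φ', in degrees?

31.1°

K_a = tan²(45° − φ/2) ⇒ 45° − φ/2 = arctan(√0.319) = 29.46°.
φ = 2(45° − 29.46°) = 31.08°.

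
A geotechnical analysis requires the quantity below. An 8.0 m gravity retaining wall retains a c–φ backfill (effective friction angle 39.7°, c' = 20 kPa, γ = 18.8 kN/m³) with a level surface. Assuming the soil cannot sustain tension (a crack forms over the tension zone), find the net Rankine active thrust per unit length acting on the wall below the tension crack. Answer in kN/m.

24.9 kN/m

K_a = 0.2204; √K_a = 0.4695.
Tension-crack depth z_c = 2c/(γ√K_a) = 2×20/(18.8×0.4695) = 4.532 m.
σ_a at base = K_a γ H − 2c√K_a = 0.2204×18.8×8.0 − 2×20×0.4695 = 14.37 kPa.
P_a = ½ × 14.37 × (H − z_c) = 0.5×14.37×3.468 = 24.92 kN/m.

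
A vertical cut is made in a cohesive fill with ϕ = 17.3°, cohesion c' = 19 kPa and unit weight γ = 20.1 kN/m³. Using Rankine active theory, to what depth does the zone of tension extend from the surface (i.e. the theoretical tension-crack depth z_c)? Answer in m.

K_a = tan²(45° − 17.3°/2) = 0.5416; √K_a = 0.7359.
The active pressure is zero where K_a γ z = 2c√K_a, so z_c = 2c/(γ√K_a) = 2×19/(20.1×0.7359) = 2.569 m.

2.57 m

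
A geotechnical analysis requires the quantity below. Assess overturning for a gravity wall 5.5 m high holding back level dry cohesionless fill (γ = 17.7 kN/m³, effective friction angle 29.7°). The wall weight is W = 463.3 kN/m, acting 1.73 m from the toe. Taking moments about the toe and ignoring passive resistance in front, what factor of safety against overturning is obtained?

K_a = tan²(45° − 29.7°/2) = 0.3374.
P_a = ½K_aγH² = 0.5×0.3374×17.7×5.5² = 90.32 kN/m, acting at H/3 = 1.833 m above the base.
Overturning moment M_o = P_a × H/3 = 90.32 × 1.833 = 165.6.
Resisting moment M_r = W × 1.73 = 463.3 × 1.73 = 801.5.
FS_overturning = M_r/M_o = 801.5/165.6 = 4.840.

4.84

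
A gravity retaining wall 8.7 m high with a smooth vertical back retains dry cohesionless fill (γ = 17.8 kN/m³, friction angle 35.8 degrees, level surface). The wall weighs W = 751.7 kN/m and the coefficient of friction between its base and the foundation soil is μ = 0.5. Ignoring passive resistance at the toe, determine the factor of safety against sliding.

2.13

K_a = tan²(45° − 35.8°/2) = 0.2619.
P_a = ½K_aγH² = 0.5×0.2619×17.8×8.7² = 176.4 kN/m, acting at H/3 = 2.900 m above the base.
FS_sliding = μW / P_a = 0.5×751.7 / 176.4 = 2.131.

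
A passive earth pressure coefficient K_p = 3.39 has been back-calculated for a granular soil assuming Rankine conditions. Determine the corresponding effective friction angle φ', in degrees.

K_p = (1+sin φ)/(1−sin φ) ⇒ sin φ = (K_p − 1)/(K_p + 1) = 0.5444.
φ = arcsin(0.5444) = 32.98°.

33.0°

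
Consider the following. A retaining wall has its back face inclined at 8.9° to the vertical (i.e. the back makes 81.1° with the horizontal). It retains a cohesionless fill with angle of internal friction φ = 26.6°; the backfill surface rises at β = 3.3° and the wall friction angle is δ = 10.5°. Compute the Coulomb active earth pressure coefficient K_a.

0.436

K_a = sin²(α+φ) / [sin²α · sin(α−δ) · (1 + √{sin(φ+δ)sin(φ−β) / (sin(α−δ)sin(α+β))})²].
With α = 81.1°, φ = 26.6°, δ = 10.5°, β = 3.3°: K_a = 0.4357.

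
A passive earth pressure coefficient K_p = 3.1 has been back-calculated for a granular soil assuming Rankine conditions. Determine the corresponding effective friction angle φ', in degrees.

K_p = (1+sin φ)/(1−sin φ) ⇒ sin φ = (K_p − 1)/(K_p + 1) = 0.5122.
φ = arcsin(0.5122) = 30.81°.

30.8°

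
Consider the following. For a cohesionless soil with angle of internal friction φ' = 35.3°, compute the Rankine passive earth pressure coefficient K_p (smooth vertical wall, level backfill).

K_p = (1 + sin φ)/(1 − sin φ) = tan²(45° + 35.3°/2) = 3.738.

3.74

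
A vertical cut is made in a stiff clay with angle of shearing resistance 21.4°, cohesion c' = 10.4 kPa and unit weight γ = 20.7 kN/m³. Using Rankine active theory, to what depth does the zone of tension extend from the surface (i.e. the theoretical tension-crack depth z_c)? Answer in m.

1.47 m

K_a = tan²(45° − 21.4°/2) = 0.4653; √K_a = 0.6822.
The active pressure is zero where K_a γ z = 2c√K_a, so z_c = 2c/(γ√K_a) = 2×10.4/(20.7×0.6822) = 1.473 m.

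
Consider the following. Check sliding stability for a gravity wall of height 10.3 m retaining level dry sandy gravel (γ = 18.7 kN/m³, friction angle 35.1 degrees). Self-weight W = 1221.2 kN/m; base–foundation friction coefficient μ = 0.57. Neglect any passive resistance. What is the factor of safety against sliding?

K_a = tan²(45° − 35.1°/2) = 0.2698.
P_a = ½K_aγH² = 0.5×0.2698×18.7×10.3² = 267.7 kN/m, acting at H/3 = 3.433 m above the base.
FS_sliding = μW / P_a = 0.57×1221.2 / 267.7 = 2.601.

2.60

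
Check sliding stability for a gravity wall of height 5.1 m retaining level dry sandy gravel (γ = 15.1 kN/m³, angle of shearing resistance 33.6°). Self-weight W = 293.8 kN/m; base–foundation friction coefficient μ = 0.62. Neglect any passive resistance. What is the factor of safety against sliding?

3.23

K_a = tan²(45° − 33.6°/2) = 0.2875.
P_a = ½K_aγH² = 0.5×0.2875×15.1×5.1² = 56.46 kN/m, acting at H/3 = 1.700 m above the base.
FS_sliding = μW / P_a = 0.62×293.8 / 56.46 = 3.226.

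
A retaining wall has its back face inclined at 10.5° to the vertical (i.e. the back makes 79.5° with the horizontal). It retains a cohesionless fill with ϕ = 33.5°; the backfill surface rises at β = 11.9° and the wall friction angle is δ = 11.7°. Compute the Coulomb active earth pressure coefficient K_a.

0.404

K_a = sin²(α+φ) / [sin²α · sin(α−δ) · (1 + √{sin(φ+δ)sin(φ−β) / (sin(α−δ)sin(α+β))})²].
With α = 79.5°, φ = 33.5°, δ = 11.7°, β = 11.9°: K_a = 0.4037.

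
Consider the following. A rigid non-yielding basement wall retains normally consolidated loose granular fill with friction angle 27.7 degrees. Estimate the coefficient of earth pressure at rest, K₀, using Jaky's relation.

0.535

K₀ = 1 − sin φ' = 1 − sin 27.7° = 0.5352.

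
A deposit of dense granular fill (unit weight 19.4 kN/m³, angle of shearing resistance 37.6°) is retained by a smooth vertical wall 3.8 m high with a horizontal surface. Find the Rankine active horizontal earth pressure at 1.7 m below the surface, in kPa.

K_a = (1 − sin φ)/(1 + sin φ) = 0.2421.
σ_h = K_a γ z = 0.2421 × 19.4 × 1.7 = 7.985 kPa.

7.99 kPa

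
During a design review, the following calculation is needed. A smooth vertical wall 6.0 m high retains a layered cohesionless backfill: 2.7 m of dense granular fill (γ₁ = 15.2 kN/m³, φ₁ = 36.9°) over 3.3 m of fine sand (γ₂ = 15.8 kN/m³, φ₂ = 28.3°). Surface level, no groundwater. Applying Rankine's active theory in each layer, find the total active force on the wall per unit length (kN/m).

K_a1 = tan²(45°−36.9°/2) = 0.2497; K_a2 = tan²(45°−28.3°/2) = 0.3568.
Layer 1: σ at base = K_a1 γ₁ h₁ = 10.25 kPa; P₁ = ½×10.25×2.7 = 13.83.
Layer 2: σ_v at top = γ₁h₁ = 41.04; σ_h top = K_a2×41.04 = 14.64; σ_h base = K_a2×(41.04+15.8×3.3) = 33.24.
P₂ = ½(14.64+33.24)×3.3 = 79.01. Total P_a = 13.83+79.01 = 92.84 kN/m.

92.8 kN/m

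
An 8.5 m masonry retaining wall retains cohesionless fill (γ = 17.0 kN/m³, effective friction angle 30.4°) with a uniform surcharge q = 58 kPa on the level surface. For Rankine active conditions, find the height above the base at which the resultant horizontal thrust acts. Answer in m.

K_a = 0.3280.
Triangular part P₁ = ½K_aγH² = 201.4 at H/3 = 2.833 m; rectangular part P₂ = K_a q H = 161.7 at H/2 = 4.250 m.
ȳ = (P₁·2.833 + P₂·4.250)/(P₁+P₂) = 3.464 m.

3.46 m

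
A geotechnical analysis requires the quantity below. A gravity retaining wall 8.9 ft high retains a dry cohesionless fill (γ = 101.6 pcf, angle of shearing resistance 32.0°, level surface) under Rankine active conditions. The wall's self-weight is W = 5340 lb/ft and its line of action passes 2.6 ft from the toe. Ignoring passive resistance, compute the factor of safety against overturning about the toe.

3.79

K_a = tan²(45° − 32.0°/2) = 0.3073.
P_a = ½K_aγH² = 0.5×0.3073×101.6×8.9² = 1236 lb/ft, acting at H/3 = 2.967 ft above the base.
Overturning moment M_o = P_a × H/3 = 1236 × 2.967 = 3668.
Resisting moment M_r = W × 2.6 = 5340 × 2.6 = 13880.
FS_overturning = M_r/M_o = 13880/3668 = 3.785.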